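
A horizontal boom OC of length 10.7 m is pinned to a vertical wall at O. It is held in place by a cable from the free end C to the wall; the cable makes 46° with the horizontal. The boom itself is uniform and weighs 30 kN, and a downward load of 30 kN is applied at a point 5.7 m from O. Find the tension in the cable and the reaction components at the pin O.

ΣM about O: T·sin46°·10.7 − 30·5.35 − 30·5.7 = 0 → T = 331.5/(10.7·0.71934) = 43.0691 ≈ 43.07 kN.
ΣF_x = 0: O_x − T·cos46° = 0 → O_x = 43.0691 × 0.694658 = 29.92 kN.
ΣF_y = 0: O_y + T·sin46° − 30 − 30 = 0 → O_y = 60 − 43.0691 × 0.71934 = 29.02 kN.

T = 43.07 kN, O_x = 29.92 kN, O_y = 29.02 kN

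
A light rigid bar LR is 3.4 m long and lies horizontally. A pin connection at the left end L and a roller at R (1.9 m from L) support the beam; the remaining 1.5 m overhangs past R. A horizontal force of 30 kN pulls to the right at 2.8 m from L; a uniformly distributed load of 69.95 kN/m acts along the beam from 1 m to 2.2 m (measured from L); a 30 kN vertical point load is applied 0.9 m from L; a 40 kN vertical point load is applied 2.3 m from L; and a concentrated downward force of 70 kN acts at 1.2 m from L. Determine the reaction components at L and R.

L_x = -30.00 kN, L_y = 46.41 kN, R_y = 177.5 kN

Resultant of the distributed load: 69.95 × 1.2 = 83.94 kN at 1.6 m from L.
Taking moments about L: R_y·1.9 − (69.95·1.2)·1.6 − 30·0.9 − 40·2.3 − 70·1.2 = 0 → R_y = 337.304/1.9 = 177.528 ≈ 177.5 kN.
ΣF_y = 0: L_y + 177.528 − 69.95·1.2 − 30 − 40 − 70 = 0 → L_y = 46.41 kN.
ΣF_x = 0: L_x + 30 = 0 → L_x = -30.00 kN.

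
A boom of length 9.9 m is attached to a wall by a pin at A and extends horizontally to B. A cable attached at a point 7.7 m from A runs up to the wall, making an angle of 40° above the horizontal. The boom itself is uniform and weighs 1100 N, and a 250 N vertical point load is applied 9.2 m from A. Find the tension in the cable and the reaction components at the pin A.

ΣM about A: T·sin40°·7.7 − 1100·4.95 − 250·9.2 = 0 → T = 7745/(7.7·0.642788) = 1564.81 ≈ 1565 N.
ΣF_x = 0: A_x − T·cos40° = 0 → A_x = 1564.81 × 0.766044 = 1199 N.
ΣF_y = 0: A_y + T·sin40° − 1100 − 250 = 0 → A_y = 1350 − 1564.81 × 0.642788 = 344.2 N.

T = 1565 N, A_x = 1199 N, A_y = 344.2 N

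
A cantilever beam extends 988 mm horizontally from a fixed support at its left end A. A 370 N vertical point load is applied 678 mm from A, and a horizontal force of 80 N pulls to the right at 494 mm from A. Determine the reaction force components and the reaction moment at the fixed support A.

ΣF_x = 0: A_x + 80 = 0 → A_x = -80.00 N.
ΣF_y = 0: A_y − 370 = 0 → A_y = 370.0 N.
ΣM about A: M_A − 370·678 = 0 → M_A = 250900 N·mm.

A_x = -80.00 N, A_y = 370.0 N, M_A = 250900 N·mm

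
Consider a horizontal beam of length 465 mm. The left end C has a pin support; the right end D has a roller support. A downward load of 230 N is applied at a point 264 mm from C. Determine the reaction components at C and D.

C_x = 0, C_y = 99.42 N, D_y = 130.6 N

Taking moments about C: D_y·465 − 230·264 = 0 → D_y = 60720/465 = 130.581 ≈ 130.6 N.
ΣF_y = 0: C_y + 130.581 − 230 = 0 → C_y = 99.42 N.
ΣF_x = 0: no horizontal applied forces, so C_x = 0.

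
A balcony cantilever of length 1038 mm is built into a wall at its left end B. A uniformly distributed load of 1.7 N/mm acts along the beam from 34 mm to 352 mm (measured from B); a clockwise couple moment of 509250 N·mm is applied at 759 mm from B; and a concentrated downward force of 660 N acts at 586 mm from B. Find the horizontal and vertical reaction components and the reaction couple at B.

B_x = 0, B_y = 1201 N, M_B = 1000000 N·mm

Resultant of the distributed load: 1.7 × 318 = 540.6 N at 193 mm from B.
ΣF_x = 0: B_x = 0.
ΣF_y = 0: B_y − 1.7·318 − 660 = 0 → B_y = 1201 N.
ΣM about B: M_B − (1.7·318)·193 − 509250 − 660·586 = 0 → M_B = 1000000 N·mm.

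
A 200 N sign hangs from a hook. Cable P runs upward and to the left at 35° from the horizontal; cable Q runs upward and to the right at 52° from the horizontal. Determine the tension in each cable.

ΣF_x = 0: −T_P·cos35° + T_Q·cos52° = 0 → T_Q = 1.33052·T_P.
ΣF_y = 0: T_P·sin35° + T_Q·sin52° = 200.
Substitute: T_P·(0.573576 + 1.33052·0.788011) = 200 → T_P = 123.301 ≈ 123.3 N.
Then T_Q = 1.33052 × 123.301 = 164.1 N.

T_P = 123.3 N, T_Q = 164.1 N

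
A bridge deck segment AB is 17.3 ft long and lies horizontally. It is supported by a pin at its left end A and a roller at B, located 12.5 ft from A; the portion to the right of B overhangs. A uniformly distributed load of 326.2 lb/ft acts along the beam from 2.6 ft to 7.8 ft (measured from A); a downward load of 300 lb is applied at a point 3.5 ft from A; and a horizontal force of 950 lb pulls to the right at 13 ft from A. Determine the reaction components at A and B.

A_x = -950.0 lb, A_y = 1207 lb, B_y = 789.6 lb

Resultant of the distributed load: 326.2 × 5.2 = 1696.24 lb at 5.2 ft from A.
ΣM about A: B_y·12.5 − (326.2·5.2)·5.2 − 300·3.5 = 0 → B_y = 9870.448/12.5 = 789.636 ≈ 789.6 lb.
ΣF_y = 0: A_y + 789.636 − 326.2·5.2 − 300 = 0 → A_y = 1207 lb.
ΣF_x = 0: A_x + 950 = 0 → A_x = -950.0 lb.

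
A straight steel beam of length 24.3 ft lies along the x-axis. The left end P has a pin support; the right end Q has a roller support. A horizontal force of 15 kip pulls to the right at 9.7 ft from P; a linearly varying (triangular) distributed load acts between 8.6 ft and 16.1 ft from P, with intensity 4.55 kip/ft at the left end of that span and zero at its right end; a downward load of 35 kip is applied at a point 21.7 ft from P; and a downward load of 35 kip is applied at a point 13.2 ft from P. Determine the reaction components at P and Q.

P_x = -15.00 kip, P_y = 29.00 kip, Q_y = 58.06 kip

Resultant of the triangular load: ½ × 4.55 × 7.5 = 17.0625 kip, acting at 11.1 ft from P (one-third of the span from the peak).
ΣM about P: Q_y·24.3 − (½·4.55·7.5)·11.1 − 35·21.7 − 35·13.2 = 0 → Q_y = 1410.89375/24.3 = 58.0615 ≈ 58.06 kip.
ΣF_y = 0: P_y + 58.0615 − ½·4.55·7.5 − 35 − 35 = 0 → P_y = 29.00 kip.
ΣF_x = 0: P_x + 15 = 0 → P_x = -15.00 kip.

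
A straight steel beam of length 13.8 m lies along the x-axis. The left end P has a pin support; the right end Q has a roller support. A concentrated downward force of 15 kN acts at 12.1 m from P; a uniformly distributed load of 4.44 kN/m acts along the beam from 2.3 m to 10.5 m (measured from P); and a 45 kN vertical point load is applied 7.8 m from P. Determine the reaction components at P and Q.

P_x = 0, P_y = 40.94 kN, Q_y = 55.47 kN

Resultant of the distributed load: 4.44 × 8.2 = 36.408 kN at 6.4 m from P.
Moments about P: Q_y·13.8 − 15·12.1 − (4.44·8.2)·6.4 − 45·7.8 = 0 → Q_y = 765.5112/13.8 = 55.4718 ≈ 55.47 kN.
ΣF_y = 0: P_y + 55.4718 − 15 − 4.44·8.2 − 45 = 0 → P_y = 40.94 kN.
ΣF_x = 0: no horizontal applied forces, so P_x = 0.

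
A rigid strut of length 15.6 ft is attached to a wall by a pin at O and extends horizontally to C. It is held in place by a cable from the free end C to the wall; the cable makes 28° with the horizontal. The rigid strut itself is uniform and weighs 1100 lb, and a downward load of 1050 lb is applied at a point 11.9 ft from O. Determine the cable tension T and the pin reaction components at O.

ΣM about O: T·sin28°·15.6 − 1100·7.8 − 1050·11.9 = 0 → T = 21075/(15.6·0.469472) = 2877.62 ≈ 2878 lb.
ΣF_x = 0: O_x − T·cos28° = 0 → O_x = 2877.62 × 0.882948 = 2541 lb.
ΣF_y = 0: O_y + T·sin28° − 1100 − 1050 = 0 → O_y = 2150 − 2877.62 × 0.469472 = 799.0 lb.

T = 2878 lb, O_x = 2541 lb, O_y = 799.0 lb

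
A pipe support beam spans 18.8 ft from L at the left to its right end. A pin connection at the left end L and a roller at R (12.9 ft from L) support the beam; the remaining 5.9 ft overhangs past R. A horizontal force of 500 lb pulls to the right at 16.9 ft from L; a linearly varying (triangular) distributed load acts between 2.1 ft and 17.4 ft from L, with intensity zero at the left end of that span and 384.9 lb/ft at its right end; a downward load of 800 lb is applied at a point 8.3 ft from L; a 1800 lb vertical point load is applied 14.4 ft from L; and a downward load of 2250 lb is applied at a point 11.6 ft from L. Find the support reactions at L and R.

L_x = -500.0 lb, L_y = 439.7 lb, R_y = 7355 lb

Resultant of the triangular load: ½ × 384.9 × 15.3 = 2944.485 lb, acting at 12.3 ft from L (one-third of the span from the peak).
Taking moments about L: R_y·12.9 − (½·384.9·15.3)·12.3 − 800·8.3 − 1800·14.4 − 2250·11.6 = 0 → R_y = 94877.1655/12.9 = 7354.82 ≈ 7355 lb.
ΣF_y = 0: L_y + 7354.82 − ½·384.9·15.3 − 800 − 1800 − 2250 = 0 → L_y = 439.7 lb.
ΣF_x = 0: L_x + 500 = 0 → L_x = -500.0 lb.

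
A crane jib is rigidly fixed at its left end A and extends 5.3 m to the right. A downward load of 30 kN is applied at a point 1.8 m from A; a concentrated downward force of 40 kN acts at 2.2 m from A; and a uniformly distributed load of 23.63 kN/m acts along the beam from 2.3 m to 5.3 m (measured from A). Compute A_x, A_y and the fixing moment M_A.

Resultant of the distributed load: 23.63 × 3 = 70.89 kN at 3.8 m from A.
ΣF_x = 0: A_x = 0.
ΣF_y = 0: A_y − 30 − 40 − 23.63·3 = 0 → A_y = 140.9 kN.
ΣM about A: M_A − 30·1.8 − 40·2.2 − (23.63·3)·3.8 = 0 → M_A = 411.4 kN·m.

A_x = 0, A_y = 140.9 kN, M_A = 411.4 kN·m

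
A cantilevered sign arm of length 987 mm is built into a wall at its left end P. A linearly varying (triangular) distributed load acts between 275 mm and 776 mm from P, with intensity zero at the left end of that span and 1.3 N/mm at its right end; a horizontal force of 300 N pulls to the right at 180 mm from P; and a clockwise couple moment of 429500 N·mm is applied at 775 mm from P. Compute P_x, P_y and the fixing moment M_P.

Resultant of the triangular load: ½ × 1.3 × 501 = 325.65 N, acting at 609 mm from P (one-third of the span from the peak).
ΣF_x = 0: P_x + 300 = 0 → P_x = -300.0 N.
ΣF_y = 0: P_y − ½·1.3·501 = 0 → P_y = 325.7 N.
ΣM about P: M_P − (½·1.3·501)·609 − 429500 = 0 → M_P = 627800 N·mm.

P_x = -300.0 N, P_y = 325.7 N, M_P = 627800 N·mm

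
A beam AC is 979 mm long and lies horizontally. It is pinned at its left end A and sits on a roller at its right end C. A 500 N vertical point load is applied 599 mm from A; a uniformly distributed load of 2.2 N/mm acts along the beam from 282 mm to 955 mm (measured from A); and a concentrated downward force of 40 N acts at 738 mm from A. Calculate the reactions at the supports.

Resultant of the distributed load: 2.2 × 673 = 1480.6 N at 618.5 mm from A.
Taking moments about A: C_y·979 − 500·599 − (2.2·673)·618.5 − 40·738 = 0 → C_y = 1244771.1/979 = 1271.47 ≈ 1271 N.
ΣF_y = 0: A_y + 1271.47 − 500 − 2.2·673 − 40 = 0 → A_y = 749.1 N.
ΣF_x = 0: no horizontal applied forces, so A_x = 0.

A_x = 0, A_y = 749.1 N, C_y = 1271 N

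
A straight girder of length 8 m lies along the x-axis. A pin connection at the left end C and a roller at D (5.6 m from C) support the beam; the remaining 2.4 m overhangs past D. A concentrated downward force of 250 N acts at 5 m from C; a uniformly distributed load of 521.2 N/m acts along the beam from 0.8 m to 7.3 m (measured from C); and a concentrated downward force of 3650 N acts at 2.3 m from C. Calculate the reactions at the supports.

Resultant of the distributed load: 521.2 × 6.5 = 3387.8 N at 4.05 m from C.
Moments about C: D_y·5.6 − 250·5 − (521.2·6.5)·4.05 − 3650·2.3 = 0 → D_y = 23365.59/5.6 = 4172.43 ≈ 4172 N.
ΣF_y = 0: C_y + 4172.43 − 250 − 521.2·6.5 − 3650 = 0 → C_y = 3115 N.
ΣF_x = 0: no horizontal applied forces, so C_x = 0.

C_x = 0, C_y = 3115 N, D_y = 4172 N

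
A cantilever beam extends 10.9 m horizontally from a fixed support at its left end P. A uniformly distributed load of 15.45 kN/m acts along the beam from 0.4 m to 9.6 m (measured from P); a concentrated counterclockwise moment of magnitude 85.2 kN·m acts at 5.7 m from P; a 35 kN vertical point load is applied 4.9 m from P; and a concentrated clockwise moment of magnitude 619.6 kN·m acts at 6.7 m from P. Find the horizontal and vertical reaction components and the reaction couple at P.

P_x = 0, P_y = 177.1 kN, M_P = 1417 kN·m

Resultant of the distributed load: 15.45 × 9.2 = 142.14 kN at 5 m from P.
ΣF_x = 0: P_x = 0.
ΣF_y = 0: P_y − 15.45·9.2 − 35 = 0 → P_y = 177.1 kN.
ΣM about P: M_P − (15.45·9.2)·5 + 85.2 − 35·4.9 − 619.6 = 0 → M_P = 1417 kN·m.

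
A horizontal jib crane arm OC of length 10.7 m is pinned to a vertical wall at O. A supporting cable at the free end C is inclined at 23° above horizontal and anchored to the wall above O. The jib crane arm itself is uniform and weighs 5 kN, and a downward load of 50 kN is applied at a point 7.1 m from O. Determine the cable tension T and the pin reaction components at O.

ΣM about O: T·sin23°·10.7 − 5·5.35 − 50·7.1 = 0 → T = 381.75/(10.7·0.390731) = 91.3098 ≈ 91.31 kN.
ΣF_x = 0: O_x − T·cos23° = 0 → O_x = 91.3098 × 0.920505 = 84.05 kN.
ΣF_y = 0: O_y + T·sin23° − 5 − 50 = 0 → O_y = 55 − 91.3098 × 0.390731 = 19.32 kN.

T = 91.31 kN, O_x = 84.05 kN, O_y = 19.32 kN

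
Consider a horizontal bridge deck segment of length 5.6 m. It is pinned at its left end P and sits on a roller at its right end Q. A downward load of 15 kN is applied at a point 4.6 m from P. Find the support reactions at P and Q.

Taking moments about P: Q_y·5.6 − 15·4.6 = 0 → Q_y = 69/5.6 = 12.3214 ≈ 12.32 kN.
ΣF_y = 0: P_y + 12.3214 − 15 = 0 → P_y = 2.679 kN.
ΣF_x = 0: no horizontal applied forces, so P_x = 0.

P_x = 0, P_y = 2.679 kN, Q_y = 12.32 kN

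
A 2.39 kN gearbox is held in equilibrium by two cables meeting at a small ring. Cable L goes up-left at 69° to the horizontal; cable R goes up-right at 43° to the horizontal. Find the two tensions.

T_L = 1.885 kN, T_R = 0.9238 kN

ΣF_x = 0: −T_L·cos69° + T_R·cos43° = 0 → T_R = 0.490006·T_L.
ΣF_y = 0: T_L·sin69° + T_R·sin43° = 2.39.
Substitute: T_L·(0.93358 + 0.490006·0.681998) = 2.39 → T_L = 1.88521 ≈ 1.885 kN.
Then T_R = 0.490006 × 1.88521 = 0.9238 kN.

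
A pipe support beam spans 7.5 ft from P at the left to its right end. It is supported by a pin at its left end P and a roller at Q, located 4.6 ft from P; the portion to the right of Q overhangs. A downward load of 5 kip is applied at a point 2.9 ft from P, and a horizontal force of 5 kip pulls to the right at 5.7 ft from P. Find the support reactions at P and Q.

Moments about P: Q_y·4.6 − 5·2.9 = 0 → Q_y = 14.5/4.6 = 3.15217 ≈ 3.152 kip.
ΣF_y = 0: P_y + 3.15217 − 5 = 0 → P_y = 1.848 kip.
ΣF_x = 0: P_x + 5 = 0 → P_x = -5.000 kip.

P_x = -5.000 kip, P_y = 1.848 kip, Q_y = 3.152 kip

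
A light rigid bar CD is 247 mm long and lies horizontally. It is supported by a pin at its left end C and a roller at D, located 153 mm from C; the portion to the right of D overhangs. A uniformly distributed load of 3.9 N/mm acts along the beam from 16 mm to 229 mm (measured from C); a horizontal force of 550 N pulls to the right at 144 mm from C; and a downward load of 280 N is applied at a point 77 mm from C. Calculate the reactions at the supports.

C_x = -550.0 N, C_y = 304.7 N, D_y = 806.0 N

Resultant of the distributed load: 3.9 × 213 = 830.7 N at 122.5 mm from C.
Taking moments about C: D_y·153 − (3.9·213)·122.5 − 280·77 = 0 → D_y = 123320.75/153 = 806.018 ≈ 806.0 N.
ΣF_y = 0: C_y + 806.018 − 3.9·213 − 280 = 0 → C_y = 304.7 N.
ΣF_x = 0: C_x + 550 = 0 → C_x = -550.0 N.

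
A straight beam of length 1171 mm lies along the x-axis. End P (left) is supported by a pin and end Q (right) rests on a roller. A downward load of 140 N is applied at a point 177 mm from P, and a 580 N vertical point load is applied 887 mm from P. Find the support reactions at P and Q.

P_x = 0, P_y = 259.5 N, Q_y = 460.5 N

Taking moments about P: Q_y·1171 − 140·177 − 580·887 = 0 → Q_y = 539240/1171 = 460.495 ≈ 460.5 N.
ΣF_y = 0: P_y + 460.495 − 140 − 580 = 0 → P_y = 259.5 N.
ΣF_x = 0: no horizontal applied forces, so P_x = 0.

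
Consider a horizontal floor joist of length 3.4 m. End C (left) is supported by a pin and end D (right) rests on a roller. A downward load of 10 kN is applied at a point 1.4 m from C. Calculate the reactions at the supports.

C_x = 0, C_y = 5.882 kN, D_y = 4.118 kN

Moments about C: D_y·3.4 − 10·1.4 = 0 → D_y = 14/3.4 = 4.11765 ≈ 4.118 kN.
ΣF_y = 0: C_y + 4.11765 − 10 = 0 → C_y = 5.882 kN.
ΣF_x = 0: no horizontal applied forces, so C_x = 0.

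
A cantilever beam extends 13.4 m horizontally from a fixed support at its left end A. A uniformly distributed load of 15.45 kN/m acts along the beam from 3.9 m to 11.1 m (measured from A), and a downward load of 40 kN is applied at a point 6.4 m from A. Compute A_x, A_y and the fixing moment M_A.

Resultant of the distributed load: 15.45 × 7.2 = 111.24 kN at 7.5 m from A.
ΣF_x = 0: A_x = 0.
ΣF_y = 0: A_y − 15.45·7.2 − 40 = 0 → A_y = 151.2 kN.
ΣM about A: M_A − (15.45·7.2)·7.5 − 40·6.4 = 0 → M_A = 1090 kN·m.

A_x = 0, A_y = 151.2 kN, M_A = 1090 kN·m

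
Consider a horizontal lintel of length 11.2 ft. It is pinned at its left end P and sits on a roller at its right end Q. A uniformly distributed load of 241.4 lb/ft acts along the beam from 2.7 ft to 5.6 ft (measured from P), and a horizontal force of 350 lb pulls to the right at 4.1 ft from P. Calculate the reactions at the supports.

Resultant of the distributed load: 241.4 × 2.9 = 700.06 lb at 4.15 ft from P.
Moments about P: Q_y·11.2 − (241.4·2.9)·4.15 = 0 → Q_y = 2905.249/11.2 = 259.397 ≈ 259.4 lb.
ΣF_y = 0: P_y + 259.397 − 241.4·2.9 = 0 → P_y = 440.7 lb.
ΣF_x = 0: P_x + 350 = 0 → P_x = -350.0 lb.

P_x = -350.0 lb, P_y = 440.7 lb, Q_y = 259.4 lb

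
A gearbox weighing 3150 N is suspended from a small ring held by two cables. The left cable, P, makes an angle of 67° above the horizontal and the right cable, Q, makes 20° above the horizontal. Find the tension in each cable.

T_P = 2964 N, T_Q = 1232 N

ΣF_x = 0: −T_P·cos67° + T_Q·cos20° = 0 → T_Q = 0.415807·T_P.
ΣF_y = 0: T_P·sin67° + T_Q·sin20° = 3150.
Substitute: T_P·(0.920505 + 0.415807·0.34202) = 3150 → T_P = 2964.09 ≈ 2964 N.
Then T_Q = 0.415807 × 2964.09 = 1232 N.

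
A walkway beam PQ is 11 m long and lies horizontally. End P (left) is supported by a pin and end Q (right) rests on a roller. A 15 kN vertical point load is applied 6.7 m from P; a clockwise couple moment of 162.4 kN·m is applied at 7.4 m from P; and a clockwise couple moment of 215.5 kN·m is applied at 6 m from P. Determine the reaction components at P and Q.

Moments about P: Q_y·11 − 15·6.7 − 162.4 − 215.5 = 0 → Q_y = 478.4/11 = 43.4909 ≈ 43.49 kN.
ΣF_y = 0: P_y + 43.4909 − 15 = 0 → P_y = -28.49 kN.
ΣF_x = 0: no horizontal applied forces, so P_x = 0.

P_x = 0, P_y = -28.49 kN, Q_y = 43.49 kN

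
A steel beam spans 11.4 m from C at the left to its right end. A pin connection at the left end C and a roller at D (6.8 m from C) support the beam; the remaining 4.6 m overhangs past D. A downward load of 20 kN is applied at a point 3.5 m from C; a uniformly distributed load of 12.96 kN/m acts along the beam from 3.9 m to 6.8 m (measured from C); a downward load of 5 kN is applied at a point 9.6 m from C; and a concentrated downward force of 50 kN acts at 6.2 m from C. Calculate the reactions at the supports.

C_x = 0, C_y = 20.07 kN, D_y = 92.51 kN

Resultant of the distributed load: 12.96 × 2.9 = 37.584 kN at 5.35 m from C.
ΣM about C: D_y·6.8 − 20·3.5 − (12.96·2.9)·5.35 − 5·9.6 − 50·6.2 = 0 → D_y = 629.0744/6.8 = 92.5109 ≈ 92.51 kN.
ΣF_y = 0: C_y + 92.5109 − 20 − 12.96·2.9 − 5 − 50 = 0 → C_y = 20.07 kN.
ΣF_x = 0: no horizontal applied forces, so C_x = 0.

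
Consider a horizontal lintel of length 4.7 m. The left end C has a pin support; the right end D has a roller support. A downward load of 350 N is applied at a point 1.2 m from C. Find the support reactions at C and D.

C_x = 0, C_y = 260.6 N, D_y = 89.36 N

Moments about C: D_y·4.7 − 350·1.2 = 0 → D_y = 420/4.7 = 89.3617 ≈ 89.36 N.
ΣF_y = 0: C_y + 89.3617 − 350 = 0 → C_y = 260.6 N.
ΣF_x = 0: no horizontal applied forces, so C_x = 0.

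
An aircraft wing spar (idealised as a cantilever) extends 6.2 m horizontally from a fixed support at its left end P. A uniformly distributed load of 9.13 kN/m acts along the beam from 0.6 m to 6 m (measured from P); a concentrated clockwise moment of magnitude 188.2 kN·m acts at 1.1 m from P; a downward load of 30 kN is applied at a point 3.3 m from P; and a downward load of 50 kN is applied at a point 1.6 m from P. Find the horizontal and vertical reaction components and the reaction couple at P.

P_x = 0, P_y = 129.3 kN, M_P = 529.9 kN·m

Resultant of the distributed load: 9.13 × 5.4 = 49.302 kN at 3.3 m from P.
ΣF_x = 0: P_x = 0.
ΣF_y = 0: P_y − 9.13·5.4 − 30 − 50 = 0 → P_y = 129.3 kN.
ΣM about P: M_P − (9.13·5.4)·3.3 − 188.2 − 30·3.3 − 50·1.6 = 0 → M_P = 529.9 kN·m.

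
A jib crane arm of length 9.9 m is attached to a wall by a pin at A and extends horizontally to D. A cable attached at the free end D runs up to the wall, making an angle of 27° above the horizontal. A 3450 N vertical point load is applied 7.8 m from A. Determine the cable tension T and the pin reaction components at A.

ΣM about A: T·sin27°·9.9 − 3450·7.8 = 0 → T = 26910/(9.9·0.45399) = 5987.32 ≈ 5987 N.
ΣF_x = 0: A_x − T·cos27° = 0 → A_x = 5987.32 × 0.891007 = 5335 N.
ΣF_y = 0: A_y + T·sin27° − 3450 = 0 → A_y = 3450 − 5987.32 × 0.45399 = 731.8 N.

T = 5987 N, A_x = 5335 N, A_y = 731.8 N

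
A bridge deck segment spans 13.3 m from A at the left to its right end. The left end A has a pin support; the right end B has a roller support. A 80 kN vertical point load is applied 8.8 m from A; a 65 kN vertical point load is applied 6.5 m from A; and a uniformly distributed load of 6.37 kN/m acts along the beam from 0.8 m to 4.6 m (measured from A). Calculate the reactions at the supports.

Resultant of the distributed load: 6.37 × 3.8 = 24.206 kN at 2.7 m from A.
Moments about A: B_y·13.3 − 80·8.8 − 65·6.5 − (6.37·3.8)·2.7 = 0 → B_y = 1191.8562/13.3 = 89.6132 ≈ 89.61 kN.
ΣF_y = 0: A_y + 89.6132 − 80 − 65 − 6.37·3.8 = 0 → A_y = 79.59 kN.
ΣF_x = 0: no horizontal applied forces, so A_x = 0.

A_x = 0, A_y = 79.59 kN, B_y = 89.61 kN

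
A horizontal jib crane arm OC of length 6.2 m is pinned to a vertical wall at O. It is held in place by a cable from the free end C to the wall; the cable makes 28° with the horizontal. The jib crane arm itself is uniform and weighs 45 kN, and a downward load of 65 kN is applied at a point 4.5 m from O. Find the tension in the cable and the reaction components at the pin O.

T = 148.4 kN, O_x = 131.0 kN, O_y = 40.32 kN

ΣM about O: T·sin28°·6.2 − 45·3.1 − 65·4.5 = 0 → T = 432/(6.2·0.469472) = 148.417 ≈ 148.4 kN.
ΣF_x = 0: O_x − T·cos28° = 0 → O_x = 148.417 × 0.882948 = 131.0 kN.
ΣF_y = 0: O_y + T·sin28° − 45 − 65 = 0 → O_y = 110 − 148.417 × 0.469472 = 40.32 kN.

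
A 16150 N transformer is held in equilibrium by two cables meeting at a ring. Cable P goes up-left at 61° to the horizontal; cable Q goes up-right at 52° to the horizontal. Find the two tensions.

ΣF_x = 0: −T_P·cos61° + T_Q·cos52° = 0 → T_Q = 0.787461·T_P.
ΣF_y = 0: T_P·sin61° + T_Q·sin52° = 16150.
Substitute: T_P·(0.87462 + 0.787461·0.788011) = 16150 → T_P = 10801.6 ≈ 10800 N.
Then T_Q = 0.787461 × 10801.6 = 8506 N.

T_P = 10800 N, T_Q = 8506 N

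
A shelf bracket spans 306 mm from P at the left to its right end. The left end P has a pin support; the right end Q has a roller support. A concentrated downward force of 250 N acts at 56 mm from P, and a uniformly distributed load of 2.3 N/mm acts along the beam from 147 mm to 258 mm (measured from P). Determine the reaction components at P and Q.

Resultant of the distributed load: 2.3 × 111 = 255.3 N at 202.5 mm from P.
Moments about P: Q_y·306 − 250·56 − (2.3·111)·202.5 = 0 → Q_y = 65698.25/306 = 214.7 N.
ΣF_y = 0: P_y + 214.7 − 250 − 2.3·111 = 0 → P_y = 290.6 N.
ΣF_x = 0: no horizontal applied forces, so P_x = 0.

P_x = 0, P_y = 290.6 N, Q_y = 214.7 N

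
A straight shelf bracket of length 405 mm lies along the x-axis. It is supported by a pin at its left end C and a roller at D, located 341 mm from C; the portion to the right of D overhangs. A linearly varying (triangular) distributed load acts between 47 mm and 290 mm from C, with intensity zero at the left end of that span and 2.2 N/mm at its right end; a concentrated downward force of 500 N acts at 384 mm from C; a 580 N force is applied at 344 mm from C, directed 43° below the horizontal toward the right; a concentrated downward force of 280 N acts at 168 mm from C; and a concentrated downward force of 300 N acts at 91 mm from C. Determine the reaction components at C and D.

C_x = -424.2 N, C_y = 398.9 N, D_y = 1344 N

Resultant of the triangular load: ½ × 2.2 × 243 = 267.3 N, acting at 209 mm from C (one-third of the span from the peak).
Taking moments about C: D_y·341 − (½·2.2·243)·209 − 500·384 − 580·sin43°·344 − 280·168 − 300·91 = 0 → D_y = 458278/341 = 1343.92 ≈ 1344 N.
ΣF_y = 0: C_y + 1343.92 − ½·2.2·243 − 500 − 580·sin43° − 280 − 300 = 0 → C_y = 398.9 N.
ΣF_x = 0: C_x + 580·cos43° = 0 → C_x = -424.2 N.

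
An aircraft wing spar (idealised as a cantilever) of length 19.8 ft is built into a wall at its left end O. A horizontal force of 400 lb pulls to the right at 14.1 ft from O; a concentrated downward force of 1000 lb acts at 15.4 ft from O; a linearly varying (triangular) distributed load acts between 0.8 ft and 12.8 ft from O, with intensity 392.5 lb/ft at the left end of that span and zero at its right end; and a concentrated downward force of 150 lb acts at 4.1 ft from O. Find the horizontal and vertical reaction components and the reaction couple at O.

O_x = -400.0 lb, O_y = 3505 lb, M_O = 27320 lb·ft

Resultant of the triangular load: ½ × 392.5 × 12 = 2355 lb, acting at 4.8 ft from O (one-third of the span from the peak).
ΣF_x = 0: O_x + 400 = 0 → O_x = -400.0 lb.
ΣF_y = 0: O_y − 1000 − ½·392.5·12 − 150 = 0 → O_y = 3505 lb.
ΣM about O: M_O − 1000·15.4 − (½·392.5·12)·4.8 − 150·4.1 = 0 → M_O = 27320 lb·ft.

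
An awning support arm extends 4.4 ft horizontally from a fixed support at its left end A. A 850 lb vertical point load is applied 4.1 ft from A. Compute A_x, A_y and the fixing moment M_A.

A_x = 0, A_y = 850.0 lb, M_A = 3485 lb·ft

ΣF_x = 0: A_x = 0.
ΣF_y = 0: A_y − 850 = 0 → A_y = 850.0 lb.
ΣM about A: M_A − 850·4.1 = 0 → M_A = 3485 lb·ft.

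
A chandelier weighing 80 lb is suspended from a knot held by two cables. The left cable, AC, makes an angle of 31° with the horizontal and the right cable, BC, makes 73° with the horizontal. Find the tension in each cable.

T_AC = 24.11 lb, T_BC = 70.67 lb

ΣF_x = 0: −T_AC·cos31° + T_BC·cos73° = 0 → T_BC = 2.93177·T_AC.
ΣF_y = 0: T_AC·sin31° + T_BC·sin73° = 80.
Substitute: T_AC·(0.515038 + 2.93177·0.956305) = 80 → T_AC = 24.1058 ≈ 24.11 lb.
Then T_BC = 2.93177 × 24.1058 = 70.67 lb.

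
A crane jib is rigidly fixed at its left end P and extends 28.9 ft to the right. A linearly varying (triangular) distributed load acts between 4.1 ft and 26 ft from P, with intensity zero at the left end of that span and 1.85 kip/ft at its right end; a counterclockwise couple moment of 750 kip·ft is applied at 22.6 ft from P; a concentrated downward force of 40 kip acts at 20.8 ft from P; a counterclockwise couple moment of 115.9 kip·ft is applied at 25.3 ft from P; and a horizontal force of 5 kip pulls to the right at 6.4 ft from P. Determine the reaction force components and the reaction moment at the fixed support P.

Resultant of the triangular load: ½ × 1.85 × 21.9 = 20.2575 kip, acting at 18.7 ft from P (one-third of the span from the peak).
ΣF_x = 0: P_x + 5 = 0 → P_x = -5.000 kip.
ΣF_y = 0: P_y − ½·1.85·21.9 − 40 = 0 → P_y = 60.26 kip.
ΣM about P: M_P − (½·1.85·21.9)·18.7 + 750 − 40·20.8 + 115.9 = 0 → M_P = 344.9 kip·ft.

P_x = -5.000 kip, P_y = 60.26 kip, M_P = 344.9 kip·ft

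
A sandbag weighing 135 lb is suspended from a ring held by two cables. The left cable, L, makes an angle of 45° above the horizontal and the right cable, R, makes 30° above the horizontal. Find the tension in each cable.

T_L = 121.0 lb, T_R = 98.83 lb

ΣF_x = 0: −T_L·cos45° + T_R·cos30° = 0 → T_R = 0.816497·T_L.
ΣF_y = 0: T_L·sin45° + T_R·sin30° = 135.
Substitute: T_L·(0.707107 + 0.816497·0.5) = 135 → T_L = 121.038 ≈ 121.0 lb.
Then T_R = 0.816497 × 121.038 = 98.83 lb.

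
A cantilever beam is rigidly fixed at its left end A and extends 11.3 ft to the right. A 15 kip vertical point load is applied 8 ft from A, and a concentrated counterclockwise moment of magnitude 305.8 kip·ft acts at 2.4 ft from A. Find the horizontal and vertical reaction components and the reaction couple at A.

A_x = 0, A_y = 15.00 kip, M_A = -185.8 kip·ft

ΣF_x = 0: A_x = 0.
ΣF_y = 0: A_y − 15 = 0 → A_y = 15.00 kip.
ΣM about A: M_A − 15·8 + 305.8 = 0 → M_A = -185.8 kip·ft.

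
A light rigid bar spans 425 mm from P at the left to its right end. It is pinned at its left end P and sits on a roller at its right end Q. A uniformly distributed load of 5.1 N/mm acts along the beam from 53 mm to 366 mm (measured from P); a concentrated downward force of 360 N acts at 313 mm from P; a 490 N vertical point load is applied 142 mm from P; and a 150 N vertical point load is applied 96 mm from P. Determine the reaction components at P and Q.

P_x = 0, P_y = 1347 N, Q_y = 1250 N

Resultant of the distributed load: 5.1 × 313 = 1596.3 N at 209.5 mm from P.
Moments about P: Q_y·425 − (5.1·313)·209.5 − 360·313 − 490·142 − 150·96 = 0 → Q_y = 531084.85/425 = 1249.61 ≈ 1250 N.
ΣF_y = 0: P_y + 1249.61 − 5.1·313 − 360 − 490 − 150 = 0 → P_y = 1347 N.
ΣF_x = 0: no horizontal applied forces, so P_x = 0.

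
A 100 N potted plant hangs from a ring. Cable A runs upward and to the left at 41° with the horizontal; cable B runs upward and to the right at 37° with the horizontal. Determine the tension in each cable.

ΣF_x = 0: −T_A·cos41° + T_B·cos37° = 0 → T_B = 0.944999·T_A.
ΣF_y = 0: T_A·sin41° + T_B·sin37° = 100.
Substitute: T_A·(0.656059 + 0.944999·0.601815) = 100 → T_A = 81.6477 ≈ 81.65 N.
Then T_B = 0.944999 × 81.6477 = 77.16 N.

T_A = 81.65 N, T_B = 77.16 N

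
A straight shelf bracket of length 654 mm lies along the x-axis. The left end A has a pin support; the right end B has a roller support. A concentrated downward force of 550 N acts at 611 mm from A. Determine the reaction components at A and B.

A_x = 0, A_y = 36.16 N, B_y = 513.8 N

Taking moments about A: B_y·654 − 550·611 = 0 → B_y = 336050/654 = 513.838 ≈ 513.8 N.
ΣF_y = 0: A_y + 513.838 − 550 = 0 → A_y = 36.16 N.
ΣF_x = 0: no horizontal applied forces, so A_x = 0.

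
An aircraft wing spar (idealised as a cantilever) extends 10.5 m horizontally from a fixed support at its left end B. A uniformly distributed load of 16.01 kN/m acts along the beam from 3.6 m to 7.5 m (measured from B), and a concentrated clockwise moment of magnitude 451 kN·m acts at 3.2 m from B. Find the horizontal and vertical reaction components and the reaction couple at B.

Resultant of the distributed load: 16.01 × 3.9 = 62.439 kN at 5.55 m from B.
ΣF_x = 0: B_x = 0.
ΣF_y = 0: B_y − 16.01·3.9 = 0 → B_y = 62.44 kN.
ΣM about B: M_B − (16.01·3.9)·5.55 − 451 = 0 → M_B = 797.5 kN·m.

B_x = 0, B_y = 62.44 kN, M_B = 797.5 kN·m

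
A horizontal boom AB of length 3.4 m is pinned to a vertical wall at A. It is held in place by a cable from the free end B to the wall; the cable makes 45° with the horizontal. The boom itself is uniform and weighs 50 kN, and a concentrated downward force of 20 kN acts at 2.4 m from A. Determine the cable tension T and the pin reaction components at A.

ΣM about A: T·sin45°·3.4 − 50·1.7 − 20·2.4 = 0 → T = 133/(3.4·0.707107) = 55.3207 ≈ 55.32 kN.
ΣF_x = 0: A_x − T·cos45° = 0 → A_x = 55.3207 × 0.707107 = 39.12 kN.
ΣF_y = 0: A_y + T·sin45° − 50 − 20 = 0 → A_y = 70 − 55.3207 × 0.707107 = 30.88 kN.

T = 55.32 kN, A_x = 39.12 kN, A_y = 30.88 kN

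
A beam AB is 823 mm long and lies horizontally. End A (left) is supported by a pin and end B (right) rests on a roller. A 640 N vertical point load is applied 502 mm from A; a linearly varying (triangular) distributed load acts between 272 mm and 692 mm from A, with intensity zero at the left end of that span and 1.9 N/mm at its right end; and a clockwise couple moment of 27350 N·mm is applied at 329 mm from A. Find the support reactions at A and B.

A_x = 0, A_y = 347.8 N, B_y = 691.2 N

Resultant of the triangular load: ½ × 1.9 × 420 = 399 N, acting at 552 mm from A (one-third of the span from the peak).
Moments about A: B_y·823 − 640·502 − (½·1.9·420)·552 − 27350 = 0 → B_y = 568878/823 = 691.225 ≈ 691.2 N.
ΣF_y = 0: A_y + 691.225 − 640 − ½·1.9·420 = 0 → A_y = 347.8 N.
ΣF_x = 0: no horizontal applied forces, so A_x = 0.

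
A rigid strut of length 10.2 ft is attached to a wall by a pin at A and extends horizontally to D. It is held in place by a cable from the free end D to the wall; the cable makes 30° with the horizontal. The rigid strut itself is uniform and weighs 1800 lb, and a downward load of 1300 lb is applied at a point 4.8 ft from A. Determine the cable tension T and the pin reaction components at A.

ΣM about A: T·sin30°·10.2 − 1800·5.1 − 1300·4.8 = 0 → T = 15420/(10.2·0.5) = 3023.53 ≈ 3024 lb.
ΣF_x = 0: A_x − T·cos30° = 0 → A_x = 3023.53 × 0.866025 = 2618 lb.
ΣF_y = 0: A_y + T·sin30° − 1800 − 1300 = 0 → A_y = 3100 − 3023.53 × 0.5 = 1588 lb.

T = 3024 lb, A_x = 2618 lb, A_y = 1588 lb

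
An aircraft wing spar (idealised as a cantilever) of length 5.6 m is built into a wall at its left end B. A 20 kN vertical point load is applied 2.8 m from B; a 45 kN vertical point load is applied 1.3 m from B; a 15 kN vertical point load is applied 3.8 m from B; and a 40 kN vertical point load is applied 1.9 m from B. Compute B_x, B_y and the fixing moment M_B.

ΣF_x = 0: B_x = 0.
ΣF_y = 0: B_y − 20 − 45 − 15 − 40 = 0 → B_y = 120.0 kN.
ΣM about B: M_B − 20·2.8 − 45·1.3 − 15·3.8 − 40·1.9 = 0 → M_B = 247.5 kN·m.

B_x = 0, B_y = 120.0 kN, M_B = 247.5 kN·m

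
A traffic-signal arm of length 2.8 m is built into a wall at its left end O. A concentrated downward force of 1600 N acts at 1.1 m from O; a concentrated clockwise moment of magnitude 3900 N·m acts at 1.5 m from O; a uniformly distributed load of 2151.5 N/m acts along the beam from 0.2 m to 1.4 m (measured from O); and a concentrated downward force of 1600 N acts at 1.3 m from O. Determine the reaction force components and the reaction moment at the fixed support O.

Resultant of the distributed load: 2151.5 × 1.2 = 2581.8 N at 0.8 m from O.
ΣF_x = 0: O_x = 0.
ΣF_y = 0: O_y − 1600 − 2151.5·1.2 − 1600 = 0 → O_y = 5782 N.
ΣM about O: M_O − 1600·1.1 − 3900 − (2151.5·1.2)·0.8 − 1600·1.3 = 0 → M_O = 9805 N·m.

O_x = 0, O_y = 5782 N, M_O = 9805 N·m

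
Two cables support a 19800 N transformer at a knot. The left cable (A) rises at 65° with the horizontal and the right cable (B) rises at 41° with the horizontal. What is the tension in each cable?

ΣF_x = 0: −T_A·cos65° + T_B·cos41° = 0 → T_B = 0.559975·T_A.
ΣF_y = 0: T_A·sin65° + T_B·sin41° = 19800.
Substitute: T_A·(0.906308 + 0.559975·0.656059) = 19800 → T_A = 15545.4 ≈ 15550 N.
Then T_B = 0.559975 × 15545.4 = 8705 N.

T_A = 15550 N, T_B = 8705 N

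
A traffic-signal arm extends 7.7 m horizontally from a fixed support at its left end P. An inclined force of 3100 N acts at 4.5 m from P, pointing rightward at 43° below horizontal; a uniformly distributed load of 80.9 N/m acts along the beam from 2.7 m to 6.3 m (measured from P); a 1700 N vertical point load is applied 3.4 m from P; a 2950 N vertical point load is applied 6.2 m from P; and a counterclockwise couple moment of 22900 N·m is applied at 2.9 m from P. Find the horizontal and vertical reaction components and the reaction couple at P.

P_x = -2267 N, P_y = 7055 N, M_P = 11990 N·m

Resultant of the distributed load: 80.9 × 3.6 = 291.24 N at 4.5 m from P.
ΣF_x = 0: P_x + 3100·cos43° = 0 → P_x = -2267 N.
ΣF_y = 0: P_y − 3100·sin43° − 80.9·3.6 − 1700 − 2950 = 0 → P_y = 7055 N.
ΣM about P: M_P − 3100·sin43°·4.5 − (80.9·3.6)·4.5 − 1700·3.4 − 2950·6.2 + 22900 = 0 → M_P = 11990 N·m.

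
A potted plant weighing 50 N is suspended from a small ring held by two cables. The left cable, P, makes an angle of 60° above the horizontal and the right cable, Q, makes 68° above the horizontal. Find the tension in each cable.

T_P = 23.77 N, T_Q = 31.73 N

ΣF_x = 0: −T_P·cos60° + T_Q·cos68° = 0 → T_Q = 1.33473·T_P.
ΣF_y = 0: T_P·sin60° + T_Q·sin68° = 50.
Substitute: T_P·(0.866025 + 1.33473·0.927184) = 50 → T_P = 23.7692 ≈ 23.77 N.
Then T_Q = 1.33473 × 23.7692 = 31.73 N.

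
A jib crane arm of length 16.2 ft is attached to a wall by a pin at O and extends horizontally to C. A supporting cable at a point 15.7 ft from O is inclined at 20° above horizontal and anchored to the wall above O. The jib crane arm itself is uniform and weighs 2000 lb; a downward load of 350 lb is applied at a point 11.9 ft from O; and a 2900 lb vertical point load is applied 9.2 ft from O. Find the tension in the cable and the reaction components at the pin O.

T = 8761 lb, O_x = 8233 lb, O_y = 2254 lb

ΣM about O: T·sin20°·15.7 − 2000·8.1 − 350·11.9 − 2900·9.2 = 0 → T = 47045/(15.7·0.34202) = 8761.17 ≈ 8761 lb.
ΣF_x = 0: O_x − T·cos20° = 0 → O_x = 8761.17 × 0.939693 = 8233 lb.
ΣF_y = 0: O_y + T·sin20° − 2000 − 350 − 2900 = 0 → O_y = 5250 − 8761.17 × 0.34202 = 2254 lb.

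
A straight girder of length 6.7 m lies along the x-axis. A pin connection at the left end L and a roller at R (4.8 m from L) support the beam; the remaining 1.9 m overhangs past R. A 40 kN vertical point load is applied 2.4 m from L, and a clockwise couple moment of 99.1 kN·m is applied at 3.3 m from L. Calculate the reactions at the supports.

Moments about L: R_y·4.8 − 40·2.4 − 99.1 = 0 → R_y = 195.1/4.8 = 40.6458 ≈ 40.65 kN.
ΣF_y = 0: L_y + 40.6458 − 40 = 0 → L_y = -0.6458 kN.
ΣF_x = 0: no horizontal applied forces, so L_x = 0.

L_x = 0, L_y = -0.6458 kN, R_y = 40.65 kN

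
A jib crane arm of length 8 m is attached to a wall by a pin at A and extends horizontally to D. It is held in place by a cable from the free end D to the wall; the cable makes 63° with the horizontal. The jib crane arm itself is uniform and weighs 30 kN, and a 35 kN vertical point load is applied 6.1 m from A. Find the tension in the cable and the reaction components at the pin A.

T = 46.79 kN, A_x = 21.24 kN, A_y = 23.31 kN

ΣM about A: T·sin63°·8 − 30·4 − 35·6.1 = 0 → T = 333.5/(8·0.891007) = 46.787 ≈ 46.79 kN.
ΣF_x = 0: A_x − T·cos63° = 0 → A_x = 46.787 × 0.45399 = 21.24 kN.
ΣF_y = 0: A_y + T·sin63° − 30 − 35 = 0 → A_y = 65 − 46.787 × 0.891007 = 23.31 kN.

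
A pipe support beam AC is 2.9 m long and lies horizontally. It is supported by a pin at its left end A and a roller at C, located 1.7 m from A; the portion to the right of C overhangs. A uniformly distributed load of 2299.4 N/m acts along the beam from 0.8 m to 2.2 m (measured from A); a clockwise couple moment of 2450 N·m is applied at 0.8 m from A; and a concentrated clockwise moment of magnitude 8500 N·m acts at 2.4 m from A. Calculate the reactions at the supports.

Resultant of the distributed load: 2299.4 × 1.4 = 3219.16 N at 1.5 m from A.
Taking moments about A: C_y·1.7 − (2299.4·1.4)·1.5 − 2450 − 8500 = 0 → C_y = 15778.74/1.7 = 9281.61 ≈ 9282 N.
ΣF_y = 0: A_y + 9281.61 − 2299.4·1.4 = 0 → A_y = -6062 N.
ΣF_x = 0: no horizontal applied forces, so A_x = 0.

A_x = 0, A_y = -6062 N, C_y = 9282 N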